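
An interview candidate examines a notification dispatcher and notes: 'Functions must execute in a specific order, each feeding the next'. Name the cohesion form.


Reasoning: Output of one is input to next
Type: Sequential cohesion

Sequential cohesion


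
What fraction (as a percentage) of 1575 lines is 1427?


Coverage = covered / total * 100
Coverage = 1427 / 1575 * 100
Coverage = 90.6%

90.6%


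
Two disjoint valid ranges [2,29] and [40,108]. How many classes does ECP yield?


Valid ranges: [2,29] and [40,108]
Class 1: x < 2 — invalid
Class 2: 2 ≤ x ≤ 29 — valid
Class 3: 29 < x < 40 — invalid (gap between ranges)
Class 4: 40 ≤ x ≤ 108 — valid
Class 5: x > 108 — invalid
Total equivalence classes: 5

5 equivalence classes


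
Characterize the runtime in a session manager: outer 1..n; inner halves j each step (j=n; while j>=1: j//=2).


Reasoning: n times log n
Complexity: O(n log n)

O(n log n)


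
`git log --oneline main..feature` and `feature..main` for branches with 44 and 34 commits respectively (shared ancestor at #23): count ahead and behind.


Common ancestor: commit #23
feature commits after divergence: 44 - 23 = 21
main commits after divergence: 34 - 23 = 11
feature is 21 commits ahead of main
main is 11 commits ahead of feature

feature ahead: 21, main ahead: 11


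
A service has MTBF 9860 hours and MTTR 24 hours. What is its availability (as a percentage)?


Availability = MTBF / (MTBF + MTTR)
Availability = 9860 / (9860 + 24)
Availability = 9860 / 9884
Availability = 99.7572%

99.7572%


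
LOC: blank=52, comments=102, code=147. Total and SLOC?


Total LOC = blank + comment + code
Total LOC = 52 + 102 + 147 = 301
SLOC (source only) = code = 147

Total LOC: 301, SLOC: 147


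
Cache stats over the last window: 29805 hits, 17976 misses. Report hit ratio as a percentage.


Formula: hit rate = hits / (hits + misses) * 100
hit rate = 29805 / (29805 + 17976) * 100
hit rate = 29805 / 47781 * 100
hit rate = 62.38%

62.38%


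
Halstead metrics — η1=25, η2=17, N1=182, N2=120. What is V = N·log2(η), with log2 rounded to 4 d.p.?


Formula: V = N * log2(η), where N = N1 + N2 and η = η1 + η2
η = 25 + 17 = 42
N = 182 + 120 = 302
log2(42) ≈ 5.3923
V = 302 * 5.3923 = 1628.47

1628.47


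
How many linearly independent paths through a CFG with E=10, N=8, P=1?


Formula: V(G) = E - N + 2P
V(G) = 10 - 8 + 2*1
V(G) = 2 + 2
V(G) = 4

4


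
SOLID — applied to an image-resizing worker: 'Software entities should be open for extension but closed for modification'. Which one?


This describes the Open/Closed Principle (OCP)

Open/Closed Principle (OCP)


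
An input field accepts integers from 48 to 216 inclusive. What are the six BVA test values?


Range: [48, 216]
Boundaries: just below min, min, min+1, max-1, max, just above max
Values: [47, 48, 49, 215, 216, 217]

[47, 48, 49, 215, 216, 217]


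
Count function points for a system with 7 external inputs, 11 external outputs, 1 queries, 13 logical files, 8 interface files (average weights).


UFP = EI*4 + EO*5 + EQ*4 + ILF*10 + EIF*7
UFP = 7*4 + 11*5 + 1*4 + 13*10 + 8*7
UFP = 28 + 55 + 4 + 130 + 56
UFP = 273

273


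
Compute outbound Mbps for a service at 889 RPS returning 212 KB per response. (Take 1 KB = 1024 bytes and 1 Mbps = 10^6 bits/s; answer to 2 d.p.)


Formula: Mbps = payload_bytes * RPS * 8 / 1e6
Payload per request = 212 KB = 212 * 1024 = 217088 bytes
Total bytes/sec = 217088 * 889 = 192991232
Total bits/sec = 192991232 * 8 = 1543929856
Mbps = 1543929856 / 1e6 = 1543.93

1543.93 Mbps


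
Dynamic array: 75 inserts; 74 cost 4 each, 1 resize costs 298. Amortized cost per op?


Formula: Amortized cost = Total cost / Operations
Total cost = (74 * 4) + (1 * 298)
Total cost = 296 + 298 = 594
Amortized = 594 / 75 = 7.92

7.92


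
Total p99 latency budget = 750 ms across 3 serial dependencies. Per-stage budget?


Formula: per_stage = total_budget / stages
per_stage = 750 / 3
per_stage = 250.0 ms

250.0 ms


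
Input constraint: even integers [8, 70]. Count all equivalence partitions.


Constraint: even integers in [8, 70]
Class 1: x < 8 — out-of-range invalid
Class 2: x in [8,70] but odd — wrong type invalid
Class 3: x in [8,70] and even — valid
Class 4: x > 70 — out-of-range invalid
Total equivalence classes: 4

4 equivalence classes


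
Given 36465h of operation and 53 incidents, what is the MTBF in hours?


Formula: MTBF = Total operating time / Number of failures
MTBF = 36465 / 53
MTBF = 688.02 hours

688.02 hours


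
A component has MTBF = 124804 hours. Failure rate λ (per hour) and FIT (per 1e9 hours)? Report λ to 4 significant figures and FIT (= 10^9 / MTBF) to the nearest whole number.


Formula: λ = 1 / MTBF; FIT = λ × 1e9 = 1e9 / MTBF
λ = 1 / 124804 ≈ 8.013e-06 failures/hour
FIT = 1e9 / 124804 ≈ 8013 failures per 1e9 hours (nearest whole number)

λ = 8.013e-06 /h, FIT = 8013


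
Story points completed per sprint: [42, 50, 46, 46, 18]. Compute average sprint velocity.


Formula: Avg velocity = Total points / Number of sprints
Points: [42, 50, 46, 46, 18]
Sum = 42 + 50 + 46 + 46 + 18 = 202
Avg velocity = 202 / 5 = 40.4 points/sprint

40.4 points/sprint


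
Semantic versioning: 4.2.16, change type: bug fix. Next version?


Current: 4.2.16
Change category: 'bug fix' → patch bump
SemVer rule: patch bump → increment PATCH (MAJOR and MINOR unchanged)
New: 4.2.17

4.2.17


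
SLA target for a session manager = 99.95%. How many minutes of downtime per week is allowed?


Formula: allowed downtime = period * (100 - SLA) / 100
Period (week) = 10080 minutes
Unavailability fraction = (100 - 99.95) / 100
Allowed downtime = 10080 * (100 - 99.95) / 100
Allowed downtime = 5.04 minutes

5.04 minutes


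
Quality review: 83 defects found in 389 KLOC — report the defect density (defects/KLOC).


Defect density = defects / KLOC
Defect density = 83 / 389
Defect density = 0.213 defects/KLOC

0.213 defects/KLOC


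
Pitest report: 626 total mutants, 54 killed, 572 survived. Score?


Mutation score = killed / total * 100
Mutation score = 54 / 626 * 100
Mutation score = 8.63%

8.63%


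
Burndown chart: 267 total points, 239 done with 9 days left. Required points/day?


Formula: Required rate = Remaining points / Days left
Remaining = 267 - 239 = 28 points
Required rate = 28 / 9 = 3.11 points/day

3.11 points/day


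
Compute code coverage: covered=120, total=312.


Coverage = covered / total * 100
Coverage = 120 / 312 * 100
Coverage = 38.46%

38.46%


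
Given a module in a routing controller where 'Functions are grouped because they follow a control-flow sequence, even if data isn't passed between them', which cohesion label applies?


Reasoning: Grouped by order of execution within a routine, not by data flow
Type: Procedural cohesion

Procedural cohesion


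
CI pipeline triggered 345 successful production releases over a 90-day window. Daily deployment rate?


Formula: deployments per day = releases / days
= 345 / 90
= 3.833 deploys/day
(equivalently, 26.83 deploys/week)

3.833 deploys/day


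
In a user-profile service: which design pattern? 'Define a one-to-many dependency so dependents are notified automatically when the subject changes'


This matches the Observer pattern

Observer


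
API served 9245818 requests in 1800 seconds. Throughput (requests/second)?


Formula: throughput = requests / seconds
throughput = 9245818 / 1800
throughput = 5136.57 requests/second

5136.57 requests/second


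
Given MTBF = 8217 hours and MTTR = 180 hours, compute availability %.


Availability = MTBF / (MTBF + MTTR)
Availability = 8217 / (8217 + 180)
Availability = 8217 / 8397
Availability = 97.8564%

97.8564%


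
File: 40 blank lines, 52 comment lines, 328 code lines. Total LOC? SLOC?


Total LOC = blank + comment + code
Total LOC = 40 + 52 + 328 = 420
SLOC (source only) = code = 328

Total LOC: 420, SLOC: 328


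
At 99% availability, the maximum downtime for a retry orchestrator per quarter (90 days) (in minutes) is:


Formula: allowed downtime = period * (100 - SLA) / 100
Period (quarter (90 days)) = 129600 minutes
Unavailability fraction = (100 - 99.0) / 100
Allowed downtime = 129600 * (100 - 99.0) / 100
Allowed downtime = 1296.0 minutes

1296.0 minutes


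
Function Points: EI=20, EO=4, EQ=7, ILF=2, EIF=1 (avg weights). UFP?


UFP = EI*4 + EO*5 + EQ*4 + ILF*10 + EIF*7
UFP = 20*4 + 4*5 + 7*4 + 2*10 + 1*7
UFP = 80 + 20 + 28 + 20 + 7
UFP = 155

155


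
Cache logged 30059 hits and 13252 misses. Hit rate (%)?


Formula: hit rate = hits / (hits + misses) * 100
hit rate = 30059 / (30059 + 13252) * 100
hit rate = 30059 / 43311 * 100
hit rate = 69.4%

69.4%


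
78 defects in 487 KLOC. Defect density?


Defect density = defects / KLOC
Defect density = 78 / 487
Defect density = 0.16 defects/KLOC

0.16 defects/KLOC


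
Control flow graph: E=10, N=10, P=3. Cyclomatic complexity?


Formula: V(G) = E - N + 2P
V(G) = 10 - 10 + 2*3
V(G) = 0 + 6
V(G) = 6

6


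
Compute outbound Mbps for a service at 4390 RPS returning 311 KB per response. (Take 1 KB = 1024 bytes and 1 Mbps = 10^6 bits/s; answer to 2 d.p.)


Formula: Mbps = payload_bytes * RPS * 8 / 1e6
Payload per request = 311 KB = 311 * 1024 = 318464 bytes
Total bytes/sec = 318464 * 4390 = 1398056960
Total bits/sec = 1398056960 * 8 = 11184455680
Mbps = 11184455680 / 1e6 = 11184.46

11184.46 Mbps


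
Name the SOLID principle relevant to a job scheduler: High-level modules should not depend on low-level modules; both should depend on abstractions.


This describes the Dependency Inversion Principle (DIP)

Dependency Inversion Principle (DIP)


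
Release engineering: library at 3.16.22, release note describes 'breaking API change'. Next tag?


Current: 3.16.22
Change category: 'breaking API change' → major bump
SemVer rule: major bump → increment MAJOR, reset MINOR and PATCH to 0
New: 4.0.0

4.0.0


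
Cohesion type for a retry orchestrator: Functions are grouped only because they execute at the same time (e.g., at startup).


Reasoning: Related by timing only
Type: Temporal cohesion

Temporal cohesion


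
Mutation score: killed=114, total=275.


Mutation score = killed / total * 100
Mutation score = 114 / 275 * 100
Mutation score = 41.45%

41.45%


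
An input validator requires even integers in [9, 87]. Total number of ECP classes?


Constraint: even integers in [9, 87]
Class 1: x < 9 — out-of-range invalid
Class 2: x in [9,87] but odd — wrong type invalid
Class 3: x in [9,87] and even — valid
Class 4: x > 87 — out-of-range invalid
Total equivalence classes: 4

4 equivalence classes


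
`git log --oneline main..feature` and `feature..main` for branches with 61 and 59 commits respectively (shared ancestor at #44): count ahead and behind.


Common ancestor: commit #44
feature commits after divergence: 61 - 44 = 17
main commits after divergence: 59 - 44 = 15
feature is 17 commits ahead of main
main is 15 commits ahead of feature

feature ahead: 17, main ahead: 15


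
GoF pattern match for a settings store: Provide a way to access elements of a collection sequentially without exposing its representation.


This matches the Iterator pattern

Iterator


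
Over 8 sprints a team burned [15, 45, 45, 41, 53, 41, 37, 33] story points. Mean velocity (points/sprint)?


Formula: Avg velocity = Total points / Number of sprints
Points: [15, 45, 45, 41, 53, 41, 37, 33]
Sum = 15 + 45 + 45 + 41 + 53 + 41 + 37 + 33 = 310
Avg velocity = 310 / 8 = 38.75 points/sprint

38.75 points/sprint


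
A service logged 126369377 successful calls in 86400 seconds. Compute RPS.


Formula: throughput = requests / seconds
throughput = 126369377 / 86400
throughput = 1462.61 requests/second

1462.61 requests/second


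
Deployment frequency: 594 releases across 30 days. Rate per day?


Formula: deployments per day = releases / days
= 594 / 30
= 19.8 deploys/day
(equivalently, 138.6 deploys/week)

19.8 deploys/day


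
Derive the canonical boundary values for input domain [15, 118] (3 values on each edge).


Range: [15, 118]
Boundaries: just below min, min, min+1, max-1, max, just above max
Values: [14, 15, 16, 117, 118, 119]

[14, 15, 16, 117, 118, 119]


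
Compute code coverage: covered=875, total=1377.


Coverage = covered / total * 100
Coverage = 875 / 1377 * 100
Coverage = 63.54%

63.54%


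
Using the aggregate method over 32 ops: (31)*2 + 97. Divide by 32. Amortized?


Formula: Amortized cost = Total cost / Operations
Total cost = (31 * 2) + (1 * 97)
Total cost = 62 + 97 = 159
Amortized = 159 / 32 = 4.9688

4.9688


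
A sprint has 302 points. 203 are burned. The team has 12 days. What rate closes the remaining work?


Formula: Required rate = Remaining points / Days left
Remaining = 302 - 203 = 99 points
Required rate = 99 / 12 = 8.25 points/day

8.25 points/day


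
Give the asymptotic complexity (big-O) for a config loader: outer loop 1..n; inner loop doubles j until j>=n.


Reasoning: linear outer times logarithmic inner
Complexity: O(n log n)

O(n log n)


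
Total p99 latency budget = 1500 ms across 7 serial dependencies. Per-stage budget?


Formula: per_stage = total_budget / stages
per_stage = 1500 / 7
per_stage = 214.29 ms

214.29 ms


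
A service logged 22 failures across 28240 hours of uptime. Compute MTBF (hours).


Formula: MTBF = Total operating time / Number of failures
MTBF = 28240 / 22
MTBF = 1283.64 hours

1283.64 hours


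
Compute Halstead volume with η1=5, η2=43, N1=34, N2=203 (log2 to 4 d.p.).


Formula: V = N * log2(η), where N = N1 + N2 and η = η1 + η2
η = 5 + 43 = 48
N = 34 + 203 = 237
log2(48) ≈ 5.5850
V = 237 * 5.5850 = 1323.65

1323.65


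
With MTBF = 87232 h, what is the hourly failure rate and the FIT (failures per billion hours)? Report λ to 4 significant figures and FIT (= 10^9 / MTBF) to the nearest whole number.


Formula: λ = 1 / MTBF; FIT = λ × 1e9 = 1e9 / MTBF
λ = 1 / 87232 ≈ 1.146e-05 failures/hour
FIT = 1e9 / 87232 ≈ 11464 failures per 1e9 hours (nearest whole number)

λ = 1.146e-05 /h, FIT = 11464


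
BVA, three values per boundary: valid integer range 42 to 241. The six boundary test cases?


Range: [42, 241]
Boundaries: just below min, min, min+1, max-1, max, just above max
Values: [41, 42, 43, 240, 241, 242]

[41, 42, 43, 240, 241, 242]


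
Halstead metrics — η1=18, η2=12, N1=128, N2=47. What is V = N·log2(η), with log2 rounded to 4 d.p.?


Formula: V = N * log2(η), where N = N1 + N2 and η = η1 + η2
η = 18 + 12 = 30
N = 128 + 47 = 175
log2(30) ≈ 4.9069
V = 175 * 4.9069 = 858.71

858.71


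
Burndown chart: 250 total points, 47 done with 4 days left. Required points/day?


Formula: Required rate = Remaining points / Days left
Remaining = 250 - 47 = 203 points
Required rate = 203 / 4 = 50.75 points/day

50.75 points/day


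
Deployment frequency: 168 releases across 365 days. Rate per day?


Formula: deployments per day = releases / days
= 168 / 365
= 0.46 deploys/day
(equivalently, 3.22 deploys/week)

0.46 deploys/day


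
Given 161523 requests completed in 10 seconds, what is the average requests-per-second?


Formula: throughput = requests / seconds
throughput = 161523 / 10
throughput = 16152.3 requests/second

16152.3 requests/second


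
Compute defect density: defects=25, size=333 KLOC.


Defect density = defects / KLOC
Defect density = 25 / 333
Defect density = 0.075 defects/KLOC

0.075 defects/KLOC


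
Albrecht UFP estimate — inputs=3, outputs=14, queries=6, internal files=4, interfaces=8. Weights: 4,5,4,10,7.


UFP = EI*4 + EO*5 + EQ*4 + ILF*10 + EIF*7
UFP = 3*4 + 14*5 + 6*4 + 4*10 + 8*7
UFP = 12 + 70 + 24 + 40 + 56
UFP = 202

202


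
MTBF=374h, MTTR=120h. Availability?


Availability = MTBF / (MTBF + MTTR)
Availability = 374 / (374 + 120)
Availability = 374 / 494
Availability = 75.7085%

75.7085%


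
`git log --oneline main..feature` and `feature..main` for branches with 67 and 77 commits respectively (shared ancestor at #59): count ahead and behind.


Common ancestor: commit #59
feature commits after divergence: 67 - 59 = 8
main commits after divergence: 77 - 59 = 18
feature is 8 commits ahead of main
main is 18 commits ahead of feature

feature ahead: 8, main ahead: 18


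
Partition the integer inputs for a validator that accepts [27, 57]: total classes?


Valid range: [27, 57]
Class 1: x < 27 — invalid
Class 2: 27 ≤ x ≤ 57 — valid
Class 3: x > 57 — invalid
Total equivalence classes: 3

3 equivalence classes


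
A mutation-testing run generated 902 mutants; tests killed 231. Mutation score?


Mutation score = killed / total * 100
Mutation score = 231 / 902 * 100
Mutation score = 25.61%

25.61%


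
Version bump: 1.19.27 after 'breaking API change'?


Current: 1.19.27
Change category: 'breaking API change' → major bump
SemVer rule: major bump → increment MAJOR, reset MINOR and PATCH to 0
New: 2.0.0

2.0.0


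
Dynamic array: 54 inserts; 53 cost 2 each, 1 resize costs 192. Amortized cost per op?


Formula: Amortized cost = Total cost / Operations
Total cost = (53 * 2) + (1 * 192)
Total cost = 106 + 192 = 298
Amortized = 298 / 54 = 5.5185

5.5185


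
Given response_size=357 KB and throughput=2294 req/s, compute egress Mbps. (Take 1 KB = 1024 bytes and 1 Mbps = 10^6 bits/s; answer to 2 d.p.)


Formula: Mbps = payload_bytes * RPS * 8 / 1e6
Payload per request = 357 KB = 357 * 1024 = 365568 bytes
Total bytes/sec = 365568 * 2294 = 838612992
Total bits/sec = 838612992 * 8 = 6708903936
Mbps = 6708903936 / 1e6 = 6708.9

6708.9 Mbps


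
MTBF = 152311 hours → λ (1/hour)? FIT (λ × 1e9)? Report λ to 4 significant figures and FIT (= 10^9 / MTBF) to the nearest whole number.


Formula: λ = 1 / MTBF; FIT = λ × 1e9 = 1e9 / MTBF
λ = 1 / 152311 ≈ 6.566e-06 failures/hour
FIT = 1e9 / 152311 ≈ 6566 failures per 1e9 hours (nearest whole number)

λ = 6.566e-06 /h, FIT = 6566


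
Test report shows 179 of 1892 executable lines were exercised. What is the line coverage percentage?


Coverage = covered / total * 100
Coverage = 179 / 1892 * 100
Coverage = 9.46%

9.46%


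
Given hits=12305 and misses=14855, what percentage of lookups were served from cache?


Formula: hit rate = hits / (hits + misses) * 100
hit rate = 12305 / (12305 + 14855) * 100
hit rate = 12305 / 27160 * 100
hit rate = 45.31%

45.31%


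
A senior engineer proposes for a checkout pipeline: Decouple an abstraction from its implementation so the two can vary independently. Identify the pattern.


This matches the Bridge pattern

Bridge


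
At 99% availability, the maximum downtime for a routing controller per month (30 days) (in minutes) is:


Formula: allowed downtime = period * (100 - SLA) / 100
Period (month (30 days)) = 43200 minutes
Unavailability fraction = (100 - 99.0) / 100
Allowed downtime = 43200 * (100 - 99.0) / 100
Allowed downtime = 432.0 minutes

432.0 minutes


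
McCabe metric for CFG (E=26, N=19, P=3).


Formula: V(G) = E - N + 2P
V(G) = 26 - 19 + 2*3
V(G) = 7 + 6
V(G) = 13

13


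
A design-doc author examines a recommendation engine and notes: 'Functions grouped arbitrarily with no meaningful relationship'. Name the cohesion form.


Reasoning: Worst: random grouping
Type: Coincidental cohesion

Coincidental cohesion


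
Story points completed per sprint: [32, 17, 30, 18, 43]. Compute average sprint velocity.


Formula: Avg velocity = Total points / Number of sprints
Points: [32, 17, 30, 18, 43]
Sum = 32 + 17 + 30 + 18 + 43 = 140
Avg velocity = 140 / 5 = 28.0 points/sprint

28.0 points/sprint


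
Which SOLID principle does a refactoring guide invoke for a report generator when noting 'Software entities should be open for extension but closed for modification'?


This describes the Open/Closed Principle (OCP)

Open/Closed Principle (OCP)


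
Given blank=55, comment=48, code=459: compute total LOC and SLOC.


Total LOC = blank + comment + code
Total LOC = 55 + 48 + 459 = 562
SLOC (source only) = code = 459

Total LOC: 562, SLOC: 459


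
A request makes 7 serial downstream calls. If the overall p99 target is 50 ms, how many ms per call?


Formula: per_stage = total_budget / stages
per_stage = 50 / 7
per_stage = 7.14 ms

7.14 ms


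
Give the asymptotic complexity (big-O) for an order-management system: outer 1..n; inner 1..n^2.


Reasoning: n times n^2
Complexity: O(n^3)

O(n^3)


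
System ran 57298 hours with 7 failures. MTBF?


Formula: MTBF = Total operating time / Number of failures
MTBF = 57298 / 7
MTBF = 8185.43 hours

8185.43 hours


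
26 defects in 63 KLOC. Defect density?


Defect density = defects / KLOC
Defect density = 26 / 63
Defect density = 0.413 defects/KLOC

0.413 defects/KLOC


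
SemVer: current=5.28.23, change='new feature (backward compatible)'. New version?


Current: 5.28.23
Change category: 'new feature (backward compatible)' → minor bump
SemVer rule: minor bump → increment MINOR, reset PATCH to 0 (MAJOR unchanged)
New: 5.29.0

5.29.0


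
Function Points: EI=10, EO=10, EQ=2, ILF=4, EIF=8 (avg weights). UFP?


UFP = EI*4 + EO*5 + EQ*4 + ILF*10 + EIF*7
UFP = 10*4 + 10*5 + 2*4 + 4*10 + 8*7
UFP = 40 + 50 + 8 + 40 + 56
UFP = 194

194


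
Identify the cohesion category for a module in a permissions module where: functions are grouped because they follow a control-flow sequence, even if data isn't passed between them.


Reasoning: Grouped by order of execution within a routine, not by data flow
Type: Procedural cohesion

Procedural cohesion


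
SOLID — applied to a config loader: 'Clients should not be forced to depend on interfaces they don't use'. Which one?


This describes the Interface Segregation Principle (ISP)

Interface Segregation Principle (ISP)


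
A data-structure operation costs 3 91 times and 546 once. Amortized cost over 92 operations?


Formula: Amortized cost = Total cost / Operations
Total cost = (91 * 3) + (1 * 546)
Total cost = 273 + 546 = 819
Amortized = 819 / 92 = 8.9022

8.9022


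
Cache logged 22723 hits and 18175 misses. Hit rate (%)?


Formula: hit rate = hits / (hits + misses) * 100
hit rate = 22723 / (22723 + 18175) * 100
hit rate = 22723 / 40898 * 100
hit rate = 55.56%

55.56%


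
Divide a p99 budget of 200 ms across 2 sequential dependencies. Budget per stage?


Formula: per_stage = total_budget / stages
per_stage = 200 / 2
per_stage = 100.0 ms

100.0 ms


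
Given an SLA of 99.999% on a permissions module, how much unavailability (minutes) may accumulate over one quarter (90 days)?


Formula: allowed downtime = period * (100 - SLA) / 100
Period (quarter (90 days)) = 129600 minutes
Unavailability fraction = (100 - 99.999) / 100
Allowed downtime = 129600 * (100 - 99.999) / 100
Allowed downtime = 1.296 minutes

1.296 minutes


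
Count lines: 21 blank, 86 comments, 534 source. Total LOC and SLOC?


Total LOC = blank + comment + code
Total LOC = 21 + 86 + 534 = 641
SLOC (source only) = code = 534

Total LOC: 641, SLOC: 534


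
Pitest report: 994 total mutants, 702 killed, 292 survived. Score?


Mutation score = killed / total * 100
Mutation score = 702 / 994 * 100
Mutation score = 70.62%

70.62%


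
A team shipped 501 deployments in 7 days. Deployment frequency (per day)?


Formula: deployments per day = releases / days
= 501 / 7
= 71.571 deploys/day
(equivalently, 501.0 deploys/week)

71.571 deploys/day


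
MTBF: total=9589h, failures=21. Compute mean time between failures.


Formula: MTBF = Total operating time / Number of failures
MTBF = 9589 / 21
MTBF = 456.62 hours

456.62 hours


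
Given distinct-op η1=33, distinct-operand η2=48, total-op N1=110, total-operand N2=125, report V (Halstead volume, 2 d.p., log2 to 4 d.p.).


Formula: V = N * log2(η), where N = N1 + N2 and η = η1 + η2
η = 33 + 48 = 81
N = 110 + 125 = 235
log2(81) ≈ 6.3399
V = 235 * 6.3399 = 1489.88

1489.88


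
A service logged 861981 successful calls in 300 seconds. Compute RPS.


Formula: throughput = requests / seconds
throughput = 861981 / 300
throughput = 2873.27 requests/second

2873.27 requests/second


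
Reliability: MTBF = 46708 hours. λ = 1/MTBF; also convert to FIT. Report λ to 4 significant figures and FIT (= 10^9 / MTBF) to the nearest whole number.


Formula: λ = 1 / MTBF; FIT = λ × 1e9 = 1e9 / MTBF
λ = 1 / 46708 ≈ 2.141e-05 failures/hour
FIT = 1e9 / 46708 ≈ 21410 failures per 1e9 hours (nearest whole number)

λ = 2.141e-05 /h, FIT = 21410


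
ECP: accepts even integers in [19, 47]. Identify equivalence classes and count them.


Constraint: even integers in [19, 47]
Class 1: x < 19 — out-of-range invalid
Class 2: x in [19,47] but odd — wrong type invalid
Class 3: x in [19,47] and even — valid
Class 4: x > 47 — out-of-range invalid
Total equivalence classes: 4

4 equivalence classes


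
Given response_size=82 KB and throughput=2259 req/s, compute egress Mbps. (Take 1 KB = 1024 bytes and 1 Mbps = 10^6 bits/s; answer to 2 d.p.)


Formula: Mbps = payload_bytes * RPS * 8 / 1e6
Payload per request = 82 KB = 82 * 1024 = 83968 bytes
Total bytes/sec = 83968 * 2259 = 189683712
Total bits/sec = 189683712 * 8 = 1517469696
Mbps = 1517469696 / 1e6 = 1517.47

1517.47 Mbps


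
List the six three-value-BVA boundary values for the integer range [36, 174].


Range: [36, 174]
Boundaries: just below min, min, min+1, max-1, max, just above max
Values: [35, 36, 37, 173, 174, 175]

[35, 36, 37, 173, 174, 175]


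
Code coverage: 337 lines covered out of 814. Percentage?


Coverage = covered / total * 100
Coverage = 337 / 814 * 100
Coverage = 41.4%

41.4%


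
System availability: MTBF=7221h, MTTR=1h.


Availability = MTBF / (MTBF + MTTR)
Availability = 7221 / (7221 + 1)
Availability = 7221 / 7222
Availability = 99.9862%

99.9862%


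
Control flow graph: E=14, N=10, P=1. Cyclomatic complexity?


Formula: V(G) = E - N + 2P
V(G) = 14 - 10 + 2*1
V(G) = 4 + 2
V(G) = 6

6


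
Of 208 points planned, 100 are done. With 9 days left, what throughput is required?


Formula: Required rate = Remaining points / Days left
Remaining = 208 - 100 = 108 points
Required rate = 108 / 9 = 12.0 points/day

12.0 points/day


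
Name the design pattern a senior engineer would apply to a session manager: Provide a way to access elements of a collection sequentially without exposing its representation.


This matches the Iterator pattern

Iterator


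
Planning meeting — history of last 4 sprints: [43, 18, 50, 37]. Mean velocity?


Formula: Avg velocity = Total points / Number of sprints
Points: [43, 18, 50, 37]
Sum = 43 + 18 + 50 + 37 = 148
Avg velocity = 148 / 4 = 37.0 points/sprint

37.0 points/sprint


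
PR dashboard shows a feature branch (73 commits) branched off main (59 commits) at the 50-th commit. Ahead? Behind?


Common ancestor: commit #50
feature commits after divergence: 73 - 50 = 23
main commits after divergence: 59 - 50 = 9
feature is 23 commits ahead of main
main is 9 commits ahead of feature

feature ahead: 23, main ahead: 9


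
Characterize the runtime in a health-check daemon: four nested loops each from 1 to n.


Reasoning: four levels of nesting
Complexity: O(n^4)

O(n^4)


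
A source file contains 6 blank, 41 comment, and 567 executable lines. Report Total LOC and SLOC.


Total LOC = blank + comment + code
Total LOC = 6 + 41 + 567 = 614
SLOC (source only) = code = 567

Total LOC: 614, SLOC: 567


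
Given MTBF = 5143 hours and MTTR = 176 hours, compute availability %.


Availability = MTBF / (MTBF + MTTR)
Availability = 5143 / (5143 + 176)
Availability = 5143 / 5319
Availability = 96.6911%

96.6911%


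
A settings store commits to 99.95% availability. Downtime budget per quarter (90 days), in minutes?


Formula: allowed downtime = period * (100 - SLA) / 100
Period (quarter (90 days)) = 129600 minutes
Unavailability fraction = (100 - 99.95) / 100
Allowed downtime = 129600 * (100 - 99.95) / 100
Allowed downtime = 64.8 minutes

64.8 minutes


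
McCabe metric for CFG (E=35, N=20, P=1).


Formula: V(G) = E - N + 2P
V(G) = 35 - 20 + 2*1
V(G) = 15 + 2
V(G) = 17

17


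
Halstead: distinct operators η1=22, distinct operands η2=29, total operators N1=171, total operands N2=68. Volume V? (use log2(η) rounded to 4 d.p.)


Formula: V = N * log2(η), where N = N1 + N2 and η = η1 + η2
η = 22 + 29 = 51
N = 171 + 68 = 239
log2(51) ≈ 5.6724
V = 239 * 5.6724 = 1355.70

1355.70


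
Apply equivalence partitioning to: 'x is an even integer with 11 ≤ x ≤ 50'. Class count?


Constraint: even integers in [11, 50]
Class 1: x < 11 — out-of-range invalid
Class 2: x in [11,50] but odd — wrong type invalid
Class 3: x in [11,50] and even — valid
Class 4: x > 50 — out-of-range invalid
Total equivalence classes: 4

4 equivalence classes


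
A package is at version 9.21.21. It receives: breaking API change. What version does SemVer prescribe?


Current: 9.21.21
Change category: 'breaking API change' → major bump
SemVer rule: major bump → increment MAJOR, reset MINOR and PATCH to 0
New: 10.0.0

10.0.0


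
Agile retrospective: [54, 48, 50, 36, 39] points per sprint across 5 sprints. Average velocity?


Formula: Avg velocity = Total points / Number of sprints
Points: [54, 48, 50, 36, 39]
Sum = 54 + 48 + 50 + 36 + 39 = 227
Avg velocity = 227 / 5 = 45.4 points/sprint

45.4 points/sprint


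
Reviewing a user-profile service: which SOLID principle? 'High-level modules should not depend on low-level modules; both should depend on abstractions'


This describes the Dependency Inversion Principle (DIP)

Dependency Inversion Principle (DIP)


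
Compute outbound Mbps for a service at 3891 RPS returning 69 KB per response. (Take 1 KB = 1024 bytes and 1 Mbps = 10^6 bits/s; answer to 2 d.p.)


Formula: Mbps = payload_bytes * RPS * 8 / 1e6
Payload per request = 69 KB = 69 * 1024 = 70656 bytes
Total bytes/sec = 70656 * 3891 = 274922496
Total bits/sec = 274922496 * 8 = 2199379968
Mbps = 2199379968 / 1e6 = 2199.38

2199.38 Mbps


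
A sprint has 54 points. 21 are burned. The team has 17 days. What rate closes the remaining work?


Formula: Required rate = Remaining points / Days left
Remaining = 54 - 21 = 33 points
Required rate = 33 / 17 = 1.94 points/day

1.94 points/day


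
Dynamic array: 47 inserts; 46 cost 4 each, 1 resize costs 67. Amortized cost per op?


Formula: Amortized cost = Total cost / Operations
Total cost = (46 * 4) + (1 * 67)
Total cost = 184 + 67 = 251
Amortized = 251 / 47 = 5.3404

5.3404


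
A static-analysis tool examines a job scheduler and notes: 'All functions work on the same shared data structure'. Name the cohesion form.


Reasoning: Functions share data
Type: Communicational cohesion

Communicational cohesion


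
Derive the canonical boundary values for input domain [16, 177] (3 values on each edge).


Range: [16, 177]
Boundaries: just below min, min, min+1, max-1, max, just above max
Values: [15, 16, 17, 176, 177, 178]

[15, 16, 17, 176, 177, 178]


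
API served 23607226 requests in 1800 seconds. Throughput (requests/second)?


Formula: throughput = requests / seconds
throughput = 23607226 / 1800
throughput = 13115.13 requests/second

13115.13 requests/second


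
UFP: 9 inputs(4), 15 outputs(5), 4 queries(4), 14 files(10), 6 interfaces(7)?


UFP = EI*4 + EO*5 + EQ*4 + ILF*10 + EIF*7
UFP = 9*4 + 15*5 + 4*4 + 14*10 + 6*7
UFP = 36 + 75 + 16 + 140 + 42
UFP = 309

309


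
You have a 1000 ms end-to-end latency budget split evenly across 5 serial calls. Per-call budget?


Formula: per_stage = total_budget / stages
per_stage = 1000 / 5
per_stage = 200.0 ms

200.0 ms


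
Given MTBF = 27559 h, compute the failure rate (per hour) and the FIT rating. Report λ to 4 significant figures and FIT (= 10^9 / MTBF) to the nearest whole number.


Formula: λ = 1 / MTBF; FIT = λ × 1e9 = 1e9 / MTBF
λ = 1 / 27559 ≈ 3.629e-05 failures/hour
FIT = 1e9 / 27559 ≈ 36286 failures per 1e9 hours (nearest whole number)

λ = 3.629e-05 /h, FIT = 36286


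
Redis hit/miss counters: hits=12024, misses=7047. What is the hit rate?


Formula: hit rate = hits / (hits + misses) * 100
hit rate = 12024 / (12024 + 7047) * 100
hit rate = 12024 / 19071 * 100
hit rate = 63.05%

63.05%


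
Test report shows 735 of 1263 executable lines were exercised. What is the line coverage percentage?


Coverage = covered / total * 100
Coverage = 735 / 1263 * 100
Coverage = 58.19%

58.19%


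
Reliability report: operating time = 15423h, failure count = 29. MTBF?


Formula: MTBF = Total operating time / Number of failures
MTBF = 15423 / 29
MTBF = 531.83 hours

531.83 hours


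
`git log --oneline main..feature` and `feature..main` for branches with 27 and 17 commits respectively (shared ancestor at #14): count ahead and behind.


Common ancestor: commit #14
feature commits after divergence: 27 - 14 = 13
main commits after divergence: 17 - 14 = 3
feature is 13 commits ahead of main
main is 3 commits ahead of feature

feature ahead: 13, main ahead: 3


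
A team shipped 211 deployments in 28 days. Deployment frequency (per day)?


Formula: deployments per day = releases / days
= 211 / 28
= 7.536 deploys/day
(equivalently, 52.75 deploys/week)

7.536 deploys/day


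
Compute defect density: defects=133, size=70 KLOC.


Defect density = defects / KLOC
Defect density = 133 / 70
Defect density = 1.9 defects/KLOC

1.9 defects/KLOC


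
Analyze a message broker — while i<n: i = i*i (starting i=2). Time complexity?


Reasoning: squaring drives double-exponential growth; iterations ~ log log n
Complexity: O(log log n)

O(log log n)


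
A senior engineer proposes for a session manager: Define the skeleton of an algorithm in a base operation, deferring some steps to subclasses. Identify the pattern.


This matches the Template Method pattern

Template Method


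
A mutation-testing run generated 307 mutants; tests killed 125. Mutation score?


Mutation score = killed / total * 100
Mutation score = 125 / 307 * 100
Mutation score = 40.72%

40.72%


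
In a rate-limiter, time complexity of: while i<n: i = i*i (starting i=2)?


Reasoning: squaring drives double-exponential growth; iterations ~ log log n
Complexity: O(log log n)

O(log log n)


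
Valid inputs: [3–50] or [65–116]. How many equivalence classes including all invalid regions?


Valid ranges: [3,50] and [65,116]
Class 1: x < 3 — invalid
Class 2: 3 ≤ x ≤ 50 — valid
Class 3: 50 < x < 65 — invalid (gap between ranges)
Class 4: 65 ≤ x ≤ 116 — valid
Class 5: x > 116 — invalid
Total equivalence classes: 5

5 equivalence classes


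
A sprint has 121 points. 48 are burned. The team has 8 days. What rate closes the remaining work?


Formula: Required rate = Remaining points / Days left
Remaining = 121 - 48 = 73 points
Required rate = 73 / 8 = 9.13 points/day

9.13 points/day


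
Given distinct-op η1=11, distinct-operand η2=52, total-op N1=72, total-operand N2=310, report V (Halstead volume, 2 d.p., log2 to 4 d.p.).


Formula: V = N * log2(η), where N = N1 + N2 and η = η1 + η2
η = 11 + 52 = 63
N = 72 + 310 = 382
log2(63) ≈ 5.9773
V = 382 * 5.9773 = 2283.33

2283.33


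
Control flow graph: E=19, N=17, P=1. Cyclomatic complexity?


Formula: V(G) = E - N + 2P
V(G) = 19 - 17 + 2*1
V(G) = 2 + 2
V(G) = 4

4


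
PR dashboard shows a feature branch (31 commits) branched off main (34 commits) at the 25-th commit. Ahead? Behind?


Common ancestor: commit #25
feature commits after divergence: 31 - 25 = 6
main commits after divergence: 34 - 25 = 9
feature is 6 commits ahead of main
main is 9 commits ahead of feature

feature ahead: 6, main ahead: 9


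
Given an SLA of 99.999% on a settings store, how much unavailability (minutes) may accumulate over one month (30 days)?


Formula: allowed downtime = period * (100 - SLA) / 100
Period (month (30 days)) = 43200 minutes
Unavailability fraction = (100 - 99.999) / 100
Allowed downtime = 43200 * (100 - 99.999) / 100
Allowed downtime = 0.432 minutes

0.432 minutes


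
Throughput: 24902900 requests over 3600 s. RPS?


Formula: throughput = requests / seconds
throughput = 24902900 / 3600
throughput = 6917.47 requests/second

6917.47 requests/second


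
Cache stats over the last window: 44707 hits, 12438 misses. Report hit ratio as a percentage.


Formula: hit rate = hits / (hits + misses) * 100
hit rate = 44707 / (44707 + 12438) * 100
hit rate = 44707 / 57145 * 100
hit rate = 78.23%

78.23%


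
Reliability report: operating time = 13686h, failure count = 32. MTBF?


Formula: MTBF = Total operating time / Number of failures
MTBF = 13686 / 32
MTBF = 427.69 hours

427.69 hours


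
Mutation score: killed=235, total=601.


Mutation score = killed / total * 100
Mutation score = 235 / 601 * 100
Mutation score = 39.1%

39.1%


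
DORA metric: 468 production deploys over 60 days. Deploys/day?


Formula: deployments per day = releases / days
= 468 / 60
= 7.8 deploys/day
(equivalently, 54.6 deploys/week)

7.8 deploys/day


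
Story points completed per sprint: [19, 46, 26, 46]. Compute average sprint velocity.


Formula: Avg velocity = Total points / Number of sprints
Points: [19, 46, 26, 46]
Sum = 19 + 46 + 26 + 46 = 137
Avg velocity = 137 / 4 = 34.25 points/sprint

34.25 points/sprint


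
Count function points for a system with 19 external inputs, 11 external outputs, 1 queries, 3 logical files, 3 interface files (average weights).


UFP = EI*4 + EO*5 + EQ*4 + ILF*10 + EIF*7
UFP = 19*4 + 11*5 + 1*4 + 3*10 + 3*7
UFP = 76 + 55 + 4 + 30 + 21
UFP = 186

186


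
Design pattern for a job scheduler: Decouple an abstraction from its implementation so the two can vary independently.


This matches the Bridge pattern

Bridge


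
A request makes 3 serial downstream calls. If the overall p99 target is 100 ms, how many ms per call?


Formula: per_stage = total_budget / stages
per_stage = 100 / 3
per_stage = 33.33 ms

33.33 ms


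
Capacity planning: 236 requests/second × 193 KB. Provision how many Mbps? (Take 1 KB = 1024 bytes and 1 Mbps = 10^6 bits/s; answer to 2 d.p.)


Formula: Mbps = payload_bytes * RPS * 8 / 1e6
Payload per request = 193 KB = 193 * 1024 = 197632 bytes
Total bytes/sec = 197632 * 236 = 46641152
Total bits/sec = 46641152 * 8 = 373129216
Mbps = 373129216 / 1e6 = 373.13

373.13 Mbps


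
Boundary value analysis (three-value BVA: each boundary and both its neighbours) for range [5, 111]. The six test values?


Range: [5, 111]
Boundaries: just below min, min, min+1, max-1, max, just above max
Values: [4, 5, 6, 110, 111, 112]

[4, 5, 6, 110, 111, 112]


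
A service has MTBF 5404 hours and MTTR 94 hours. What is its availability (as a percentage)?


Availability = MTBF / (MTBF + MTTR)
Availability = 5404 / (5404 + 94)
Availability = 5404 / 5498
Availability = 98.2903%

98.2903%


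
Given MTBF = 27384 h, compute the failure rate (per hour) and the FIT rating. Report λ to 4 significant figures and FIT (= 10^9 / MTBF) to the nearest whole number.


Formula: λ = 1 / MTBF; FIT = λ × 1e9 = 1e9 / MTBF
λ = 1 / 27384 ≈ 3.652e-05 failures/hour
FIT = 1e9 / 27384 ≈ 36518 failures per 1e9 hours (nearest whole number)

λ = 3.652e-05 /h, FIT = 36518


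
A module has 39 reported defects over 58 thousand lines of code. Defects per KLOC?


Defect density = defects / KLOC
Defect density = 39 / 58
Defect density = 0.672 defects/KLOC

0.672 defects/KLOC
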